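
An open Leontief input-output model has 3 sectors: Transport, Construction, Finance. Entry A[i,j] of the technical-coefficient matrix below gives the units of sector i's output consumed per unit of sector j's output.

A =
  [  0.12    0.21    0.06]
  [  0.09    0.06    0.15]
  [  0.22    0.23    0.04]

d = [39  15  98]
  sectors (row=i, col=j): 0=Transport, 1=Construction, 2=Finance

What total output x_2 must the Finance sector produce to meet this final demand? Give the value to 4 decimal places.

126.6364

Form M = I − A:
  [  0.88   -0.21   -0.06]
  [ -0.09    0.94   -0.15]
  [ -0.22   -0.23    0.96]
Leontief inverse L = M⁻¹:
  [  1.1971    0.2971    0.1212]
  [  0.1647    1.1470    0.1895]
  [  0.3138    0.3429    1.1149]
Total output x = L · d:
  x_0 = 1.1971·39 + 0.2971·15 + 0.1212·98 = 63.0228
  x_1 = 0.1647·39 + 1.1470·15 + 0.1895·98 = 42.1995
  x_2 = 0.3138·39 + 0.3429·15 + 1.1149·98 = 126.6364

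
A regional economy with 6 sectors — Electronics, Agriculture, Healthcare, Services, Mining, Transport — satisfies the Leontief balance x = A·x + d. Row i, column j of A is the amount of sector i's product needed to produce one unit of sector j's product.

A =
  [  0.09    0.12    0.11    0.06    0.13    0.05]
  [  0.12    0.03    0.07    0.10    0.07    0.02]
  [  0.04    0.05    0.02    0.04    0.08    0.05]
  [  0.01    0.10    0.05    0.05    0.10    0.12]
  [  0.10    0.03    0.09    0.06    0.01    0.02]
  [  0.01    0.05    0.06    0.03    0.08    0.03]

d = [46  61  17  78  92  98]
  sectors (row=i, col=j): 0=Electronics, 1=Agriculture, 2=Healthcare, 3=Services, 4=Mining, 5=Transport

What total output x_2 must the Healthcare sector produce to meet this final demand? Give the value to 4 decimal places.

Form M = I − A:
  [  0.91   -0.12   -0.11   -0.06   -0.13   -0.05]
  [ -0.12    0.97   -0.07   -0.10   -0.07   -0.02]
  [ -0.04   -0.05    0.98   -0.04   -0.08   -0.05]
  [ -0.01   -0.10   -0.05    0.95   -0.10   -0.12]
  [ -0.10   -0.03   -0.09   -0.06    0.99   -0.02]
  [ -0.01   -0.05   -0.06   -0.03   -0.08    0.97]
Leontief inverse L = M⁻¹:
  [  1.1532    0.1739    0.1712    0.1136    0.1963    0.0900]
  [  0.1633    1.0783    0.1174    0.1385    0.1257    0.0564]
  [  0.0701    0.0768    1.0517    0.0661    0.1119    0.0699]
  [  0.0516    0.1355    0.0934    1.0880    0.1457    0.1479]
  [  0.1317    0.0669    0.1239    0.0887    1.0549    0.0473]
  [  0.0371    0.0718    0.0860    0.0534    0.1069    1.0476]
Total output x = L · d:
  x_0 = 1.1532·46 + 0.1739·61 + 0.1712·17 + 0.1136·78 + 0.1963·92 + 0.0900·98 = 102.2977
  x_1 = 0.1633·46 + 1.0783·61 + 0.1174·17 + 0.1385·78 + 0.1257·92 + 0.0564·98 = 103.1792
  x_2 = 0.0701·46 + 0.0768·61 + 1.0517·17 + 0.0661·78 + 0.1119·92 + 0.0699·98 = 48.0902
  x_3 = 0.0516·46 + 0.1355·61 + 0.0934·17 + 1.0880·78 + 0.1457·92 + 0.1479·98 = 124.9844
  x_4 = 0.1317·46 + 0.0669·61 + 0.1239·17 + 0.0887·78 + 1.0549·92 + 0.0473·98 = 120.8450
  x_5 = 0.0371·46 + 0.0718·61 + 0.0860·17 + 0.0534·78 + 0.1069·92 + 1.0476·98 = 124.2108

48.0902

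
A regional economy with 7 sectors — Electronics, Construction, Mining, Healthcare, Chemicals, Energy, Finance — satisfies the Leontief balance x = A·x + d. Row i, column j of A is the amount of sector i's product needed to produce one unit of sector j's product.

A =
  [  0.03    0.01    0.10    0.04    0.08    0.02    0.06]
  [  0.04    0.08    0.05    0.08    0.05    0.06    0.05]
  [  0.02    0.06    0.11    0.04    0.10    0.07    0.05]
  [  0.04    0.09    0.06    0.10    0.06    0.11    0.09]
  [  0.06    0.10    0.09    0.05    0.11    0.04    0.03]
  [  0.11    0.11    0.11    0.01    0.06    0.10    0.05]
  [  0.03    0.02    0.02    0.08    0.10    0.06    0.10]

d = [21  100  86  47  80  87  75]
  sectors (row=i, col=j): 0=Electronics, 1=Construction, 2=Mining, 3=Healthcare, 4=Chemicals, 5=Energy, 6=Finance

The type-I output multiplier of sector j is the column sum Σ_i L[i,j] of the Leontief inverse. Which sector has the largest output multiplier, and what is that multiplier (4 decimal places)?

Form M = I − A:
  [  0.97   -0.01   -0.10   -0.04   -0.08   -0.02   -0.06]
  [ -0.04    0.92   -0.05   -0.08   -0.05   -0.06   -0.05]
  [ -0.02   -0.06    0.89   -0.04   -0.10   -0.07   -0.05]
  [ -0.04   -0.09   -0.06    0.90   -0.06   -0.11   -0.09]
  [ -0.06   -0.10   -0.09   -0.05    0.89   -0.04   -0.03]
  [ -0.11   -0.11   -0.11   -0.01   -0.06    0.90   -0.05]
  [ -0.03   -0.02   -0.02   -0.08   -0.10   -0.06    0.90]
Leontief inverse L = M⁻¹:
  [  1.0575    0.0526    0.1501    0.0751    0.1349    0.0603    0.0971]
  [  0.0767    1.1345    0.1079    0.1250    0.1096    0.1123    0.0965]
  [  0.0606    0.1214    1.1778    0.0853    0.1698    0.1255    0.0974]
  [  0.0915    0.1638    0.1378    1.1593    0.1406    0.1818    0.1536]
  [  0.1005    0.1629    0.1603    0.0999    1.1819    0.0956    0.0794]
  [  0.1575    0.1767    0.1920    0.0614    0.1401    1.1621    0.1064]
  [  0.0681    0.0741    0.0764    0.1254    0.1639    0.1116    1.1482]
Total output x = L · d:
  x_0 = 1.0575·21 + 0.0526·100 + 0.1501·86 + 0.0751·47 + 0.1349·80 + 0.0603·87 + 0.0971·75 = 67.2415
  x_1 = 0.0767·21 + 1.1345·100 + 0.1079·86 + 0.1250·47 + 0.1096·80 + 0.1123·87 + 0.0965·75 = 155.9892
  x_2 = 0.0606·21 + 0.1214·100 + 1.1778·86 + 0.0853·47 + 0.1698·80 + 0.1255·87 + 0.0974·75 = 150.5187
  x_3 = 0.0915·21 + 0.1638·100 + 0.1378·86 + 1.1593·47 + 0.1406·80 + 0.1818·87 + 0.1536·75 = 123.2184
  x_4 = 0.1005·21 + 0.1629·100 + 0.1603·86 + 0.0999·47 + 1.1819·80 + 0.0956·87 + 0.0794·75 = 145.7020
  x_5 = 0.1575·21 + 0.1767·100 + 0.1920·86 + 0.0614·47 + 0.1401·80 + 1.1621·87 + 0.1064·75 = 160.6652
  x_6 = 0.0681·21 + 0.0741·100 + 0.0764·86 + 0.1254·47 + 0.1639·80 + 0.1116·87 + 1.1482·75 = 130.2389
Output multipliers (column sums of L):
  Electronics: 1.6123
  Construction: 1.8860
  Mining: 2.0023
  Healthcare: 1.7314
  Chemicals: 2.0407
  Energy: 1.8493
  Finance: 1.7785

Chemicals (2.0407)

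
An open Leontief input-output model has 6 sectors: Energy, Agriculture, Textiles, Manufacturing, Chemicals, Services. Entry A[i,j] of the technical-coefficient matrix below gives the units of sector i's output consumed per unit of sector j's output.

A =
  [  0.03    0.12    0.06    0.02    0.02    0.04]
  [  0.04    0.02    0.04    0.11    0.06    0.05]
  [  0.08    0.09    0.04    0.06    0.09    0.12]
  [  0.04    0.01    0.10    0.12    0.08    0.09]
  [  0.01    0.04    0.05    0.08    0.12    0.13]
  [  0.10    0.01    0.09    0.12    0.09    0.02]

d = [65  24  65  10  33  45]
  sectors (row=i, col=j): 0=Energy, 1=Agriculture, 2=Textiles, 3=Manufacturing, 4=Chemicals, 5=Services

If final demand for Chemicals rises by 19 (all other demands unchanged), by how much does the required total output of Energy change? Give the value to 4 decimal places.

Form M = I − A:
  [  0.97   -0.12   -0.06   -0.02   -0.02   -0.04]
  [ -0.04    0.98   -0.04   -0.11   -0.06   -0.05]
  [ -0.08   -0.09    0.96   -0.06   -0.09   -0.12]
  [ -0.04   -0.01   -0.10    0.88   -0.08   -0.09]
  [ -0.01   -0.04   -0.05   -0.08    0.88   -0.13]
  [ -0.10   -0.01   -0.09   -0.12   -0.09    0.98]
Leontief inverse L = M⁻¹:
  [  1.0548    0.1409    0.0882    0.0628    0.0559    0.0742]
  [  0.0668    1.0427    0.0785    0.1596    0.1048    0.0941]
  [  0.1205    0.1245    1.0926    0.1309    0.1530    0.1774]
  [  0.0805    0.0434    0.1524    1.1879    0.1439    0.1523]
  [  0.0489    0.0671    0.1009    0.1499    1.1853    0.1888]
  [  0.1337    0.0479    0.1381    0.1793    0.1473    1.0812]
Total output x = L · d:
  x_0 = 1.0548·65 + 0.1409·24 + 0.0882·65 + 0.0628·10 + 0.0559·33 + 0.0742·45 = 83.4943
  x_1 = 0.0668·65 + 1.0427·24 + 0.0785·65 + 0.1596·10 + 0.1048·33 + 0.0941·45 = 43.7590
  x_2 = 0.1205·65 + 0.1245·24 + 1.0926·65 + 0.1309·10 + 0.1530·33 + 0.1774·45 = 96.1814
  x_3 = 0.0805·65 + 0.0434·24 + 0.1524·65 + 1.1879·10 + 0.1439·33 + 0.1523·45 = 39.6632
  x_4 = 0.0489·65 + 0.0671·24 + 0.1009·65 + 0.1499·10 + 1.1853·33 + 0.1888·45 = 60.4590
  x_5 = 0.1337·65 + 0.0479·24 + 0.1381·65 + 0.1793·10 + 0.1473·33 + 1.0812·45 = 74.1268
Δx_0 = L[0,4] · Δd_4 = 0.0559 · 19 = 1.0622

1.0622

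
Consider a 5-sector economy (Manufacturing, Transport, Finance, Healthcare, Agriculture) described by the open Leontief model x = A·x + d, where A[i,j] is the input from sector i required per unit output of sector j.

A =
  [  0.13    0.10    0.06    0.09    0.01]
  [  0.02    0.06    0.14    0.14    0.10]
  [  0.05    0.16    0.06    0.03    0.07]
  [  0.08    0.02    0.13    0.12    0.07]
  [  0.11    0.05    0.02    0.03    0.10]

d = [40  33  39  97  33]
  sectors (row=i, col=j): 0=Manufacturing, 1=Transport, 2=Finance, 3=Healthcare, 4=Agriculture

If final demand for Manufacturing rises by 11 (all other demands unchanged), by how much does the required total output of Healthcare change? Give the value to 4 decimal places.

Form M = I − A:
  [  0.87   -0.10   -0.06   -0.09   -0.01]
  [ -0.02    0.94   -0.14   -0.14   -0.10]
  [ -0.05   -0.16    0.94   -0.03   -0.07]
  [ -0.08   -0.02   -0.13    0.88   -0.07]
  [ -0.11   -0.05   -0.02   -0.03    0.90]
Leontief inverse L = M⁻¹:
  [  1.1801    0.1519    0.1199    0.1507    0.0510]
  [  0.0753    1.1188    0.2021    0.1979    0.1563]
  [  0.0914    0.2075    1.1147    0.0844    0.1173]
  [  0.1348    0.0769    0.1847    1.1726    0.1156]
  [  0.1549    0.0879    0.0568    0.0704    1.1325]
Total output x = L · d:
  x_0 = 1.1801·40 + 0.1519·33 + 0.1199·39 + 0.1507·97 + 0.0510·33 = 73.1910
  x_1 = 0.0753·40 + 1.1188·33 + 0.2021·39 + 0.1979·97 + 0.1563·33 = 72.1668
  x_2 = 0.0914·40 + 0.2075·33 + 1.1147·39 + 0.0844·97 + 0.1173·33 = 66.0349
  x_3 = 0.1348·40 + 0.0769·33 + 0.1847·39 + 1.1726·97 + 0.1156·33 = 132.6920
  x_4 = 0.1549·40 + 0.0879·33 + 0.0568·39 + 0.0704·97 + 1.1325·33 = 55.5120
Δx_3 = L[3,0] · Δd_0 = 0.1348 · 11 = 1.4831

1.4831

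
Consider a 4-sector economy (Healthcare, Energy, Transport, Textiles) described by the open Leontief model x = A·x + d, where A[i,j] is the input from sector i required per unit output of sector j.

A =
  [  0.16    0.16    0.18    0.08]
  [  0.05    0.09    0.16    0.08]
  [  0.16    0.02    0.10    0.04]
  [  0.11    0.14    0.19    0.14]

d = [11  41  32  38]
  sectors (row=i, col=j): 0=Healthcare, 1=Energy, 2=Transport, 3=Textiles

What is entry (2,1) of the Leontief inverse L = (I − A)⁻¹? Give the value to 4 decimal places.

L[2,1] = 0.0822

Form M = I − A:
  [  0.84   -0.16   -0.18   -0.08]
  [ -0.05    0.91   -0.16   -0.08]
  [ -0.16   -0.02    0.90   -0.04]
  [ -0.11   -0.14   -0.19    0.86]
Leontief inverse L = M⁻¹:
  [  1.2912    0.2591    0.3381    0.1599]
  [  0.1349    1.1485    0.2589    0.1314]
  [  0.2433    0.0822    1.1925    0.0857]
  [  0.2409    0.2383    0.3488    1.2236]
Total output x = L · d:
  x_0 = 1.2912·11 + 0.2591·41 + 0.3381·32 + 0.1599·38 = 41.7211
  x_1 = 0.1349·11 + 1.1485·41 + 0.2589·32 + 0.1314·38 = 61.8529
  x_2 = 0.2433·11 + 0.0822·41 + 1.1925·32 + 0.0857·38 = 47.4617
  x_3 = 0.2409·11 + 0.2383·41 + 0.3488·32 + 1.2236·38 = 70.0773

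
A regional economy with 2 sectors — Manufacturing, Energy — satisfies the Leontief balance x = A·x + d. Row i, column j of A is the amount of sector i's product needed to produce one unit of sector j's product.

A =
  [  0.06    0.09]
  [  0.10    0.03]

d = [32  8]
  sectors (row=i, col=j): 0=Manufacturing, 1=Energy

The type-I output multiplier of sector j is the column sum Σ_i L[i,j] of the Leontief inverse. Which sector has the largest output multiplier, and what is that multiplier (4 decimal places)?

Manufacturing (1.1852)

Form M = I − A:
  [  0.94   -0.09]
  [ -0.10    0.97]
Leontief inverse L = M⁻¹:
  [  1.0744    0.0997]
  [  0.1108    1.0412]
Total output x = L · d:
  x_0 = 1.0744·32 + 0.0997·8 = 35.1794
  x_1 = 0.1108·32 + 1.0412·8 = 11.8742
Output multipliers (column sums of L):
  Manufacturing: 1.1852
  Energy: 1.1409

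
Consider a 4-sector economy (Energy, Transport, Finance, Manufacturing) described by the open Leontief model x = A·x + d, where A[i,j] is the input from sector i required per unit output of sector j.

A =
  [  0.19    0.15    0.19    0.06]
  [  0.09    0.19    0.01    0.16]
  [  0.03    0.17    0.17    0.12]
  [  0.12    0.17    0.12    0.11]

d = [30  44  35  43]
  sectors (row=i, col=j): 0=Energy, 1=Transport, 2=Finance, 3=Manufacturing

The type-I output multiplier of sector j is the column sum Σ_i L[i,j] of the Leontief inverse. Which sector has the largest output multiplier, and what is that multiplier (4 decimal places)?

Form M = I − A:
  [  0.81   -0.15   -0.19   -0.06]
  [ -0.09    0.81   -0.01   -0.16]
  [ -0.03   -0.17    0.83   -0.12]
  [ -0.12   -0.17   -0.12    0.89]
Leontief inverse L = M⁻¹:
  [  1.3157    0.3552    0.3340    0.1976]
  [  0.1932    1.3476    0.0993    0.2687]
  [  0.1205    0.3396    1.2713    0.2406]
  [  0.2305    0.3511    0.2354    1.2340]
Total output x = L · d:
  x_0 = 1.3157·30 + 0.3552·44 + 0.3340·35 + 0.1976·43 = 75.2877
  x_1 = 0.1932·30 + 1.3476·44 + 0.0993·35 + 0.2687·43 = 80.1189
  x_2 = 0.1205·30 + 0.3396·44 + 1.2713·35 + 0.2406·43 = 73.3960
  x_3 = 0.2305·30 + 0.3511·44 + 0.2354·35 + 1.2340·43 = 83.6655
Output multipliers (column sums of L):
  Energy: 1.8599
  Transport: 2.3935
  Finance: 1.9400
  Manufacturing: 1.9408

Transport (2.3935)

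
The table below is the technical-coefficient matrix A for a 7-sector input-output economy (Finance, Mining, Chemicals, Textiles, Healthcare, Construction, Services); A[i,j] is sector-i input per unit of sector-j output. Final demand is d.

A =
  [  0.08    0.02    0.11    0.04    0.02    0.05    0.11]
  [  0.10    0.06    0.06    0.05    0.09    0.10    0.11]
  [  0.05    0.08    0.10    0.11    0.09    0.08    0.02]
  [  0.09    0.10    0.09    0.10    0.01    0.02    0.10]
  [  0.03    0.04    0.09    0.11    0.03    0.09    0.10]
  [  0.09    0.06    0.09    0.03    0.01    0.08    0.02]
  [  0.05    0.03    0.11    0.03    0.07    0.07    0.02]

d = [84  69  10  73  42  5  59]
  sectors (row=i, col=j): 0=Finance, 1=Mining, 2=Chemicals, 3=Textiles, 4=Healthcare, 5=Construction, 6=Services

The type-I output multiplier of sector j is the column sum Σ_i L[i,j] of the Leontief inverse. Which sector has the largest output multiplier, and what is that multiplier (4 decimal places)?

Chemicals (2.2343)

Form M = I − A:
  [  0.92   -0.02   -0.11   -0.04   -0.02   -0.05   -0.11]
  [ -0.10    0.94   -0.06   -0.05   -0.09   -0.10   -0.11]
  [ -0.05   -0.08    0.90   -0.11   -0.09   -0.08   -0.02]
  [ -0.09   -0.10   -0.09    0.90   -0.01   -0.02   -0.10]
  [ -0.03   -0.04   -0.09   -0.11    0.97   -0.09   -0.10]
  [ -0.09   -0.06   -0.09   -0.03   -0.01    0.92   -0.02]
  [ -0.05   -0.03   -0.11   -0.03   -0.07   -0.07    0.98]
Leontief inverse L = M⁻¹:
  [  1.1339    0.0642    0.1877    0.0929    0.0601    0.1047    0.1561]
  [  0.1728    1.1163    0.1602    0.1179    0.1378    0.1742    0.1776]
  [  0.1223    0.1420    1.1935    0.1839    0.1364    0.1500    0.0898]
  [  0.1600    0.1560    0.1811    1.1647    0.0594    0.0852    0.1658]
  [  0.0951    0.0957    0.1766    0.1725    1.0727    0.1514    0.1552]
  [  0.1426    0.1007    0.1573    0.0764    0.0441    1.1303    0.0659]
  [  0.0987    0.0722    0.1778    0.0824    0.1042    0.1217    1.0647]
Total output x = L · d:
  x_0 = 1.1339·84 + 0.0642·69 + 0.1877·10 + 0.0929·73 + 0.0601·42 + 0.1047·5 + 0.1561·59 = 120.5937
  x_1 = 0.1728·84 + 1.1163·69 + 0.1602·10 + 0.1179·73 + 0.1378·42 + 0.1742·5 + 0.1776·59 = 118.8851
  x_2 = 0.1223·84 + 0.1420·69 + 1.1935·10 + 0.1839·73 + 0.1364·42 + 0.1500·5 + 0.0898·59 = 57.1976
  x_3 = 0.1600·84 + 0.1560·69 + 0.1811·10 + 1.1647·73 + 0.0594·42 + 0.0852·5 + 0.1658·59 = 123.7393
  x_4 = 0.0951·84 + 0.0957·69 + 0.1766·10 + 0.1725·73 + 1.0727·42 + 0.1514·5 + 0.1552·59 = 83.9083
  x_5 = 0.1426·84 + 0.1007·69 + 0.1573·10 + 0.0764·73 + 0.0441·42 + 1.1303·5 + 0.0659·59 = 37.4598
  x_6 = 0.0987·84 + 0.0722·69 + 0.1778·10 + 0.0824·73 + 0.1042·42 + 0.1217·5 + 1.0647·59 = 88.8734
Output multipliers (column sums of L):
  Finance: 1.9254
  Mining: 1.7470
  Chemicals: 2.2343
  Textiles: 1.8906
  Healthcare: 1.6146
  Construction: 1.9175
  Services: 1.8750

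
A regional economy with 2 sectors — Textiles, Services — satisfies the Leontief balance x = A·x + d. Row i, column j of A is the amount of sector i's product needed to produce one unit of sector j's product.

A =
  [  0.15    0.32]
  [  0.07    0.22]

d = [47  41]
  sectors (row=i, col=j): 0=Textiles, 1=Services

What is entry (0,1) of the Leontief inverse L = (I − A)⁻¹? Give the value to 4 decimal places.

L[0,1] = 0.4995

Form M = I − A:
  [  0.85   -0.32]
  [ -0.07    0.78]
Leontief inverse L = M⁻¹:
  [  1.2176    0.4995]
  [  0.1093    1.3269]
Total output x = L · d:
  x_0 = 1.2176·47 + 0.4995·41 = 77.7084
  x_1 = 0.1093·47 + 1.3269·41 = 59.5379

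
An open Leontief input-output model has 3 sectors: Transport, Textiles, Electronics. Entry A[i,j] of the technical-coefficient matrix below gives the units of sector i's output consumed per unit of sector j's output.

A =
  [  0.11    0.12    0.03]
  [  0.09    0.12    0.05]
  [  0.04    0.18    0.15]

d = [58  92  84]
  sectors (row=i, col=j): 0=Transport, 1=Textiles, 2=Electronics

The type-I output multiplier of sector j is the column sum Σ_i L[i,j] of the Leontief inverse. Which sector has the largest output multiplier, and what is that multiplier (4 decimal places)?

Textiles (1.5890)

Form M = I − A:
  [  0.89   -0.12   -0.03]
  [ -0.09    0.88   -0.05]
  [ -0.04   -0.18    0.85]
Leontief inverse L = M⁻¹:
  [  1.1426    0.1661    0.0501]
  [  0.1214    1.1678    0.0730]
  [  0.0795    0.2551    1.1943]
Total output x = L · d:
  x_0 = 1.1426·58 + 0.1661·92 + 0.0501·84 = 85.7589
  x_1 = 0.1214·58 + 1.1678·92 + 0.0730·84 = 120.6117
  x_2 = 0.0795·58 + 0.2551·92 + 1.1943·84 = 128.4006
Output multipliers (column sums of L):
  Transport: 1.3435
  Textiles: 1.5890
  Electronics: 1.3174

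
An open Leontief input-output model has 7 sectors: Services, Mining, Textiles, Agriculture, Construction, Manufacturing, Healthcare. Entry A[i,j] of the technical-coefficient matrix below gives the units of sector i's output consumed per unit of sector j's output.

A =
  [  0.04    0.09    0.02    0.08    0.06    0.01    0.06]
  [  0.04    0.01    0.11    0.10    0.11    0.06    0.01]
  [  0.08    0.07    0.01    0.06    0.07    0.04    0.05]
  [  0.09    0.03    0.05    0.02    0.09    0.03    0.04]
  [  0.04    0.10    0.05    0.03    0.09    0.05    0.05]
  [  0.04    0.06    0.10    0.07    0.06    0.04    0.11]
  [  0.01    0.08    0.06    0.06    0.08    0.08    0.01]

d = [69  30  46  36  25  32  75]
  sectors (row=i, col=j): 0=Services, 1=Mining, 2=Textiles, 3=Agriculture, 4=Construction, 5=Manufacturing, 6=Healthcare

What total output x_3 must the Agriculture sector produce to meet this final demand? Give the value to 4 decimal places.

Form M = I − A:
  [  0.96   -0.09   -0.02   -0.08   -0.06   -0.01   -0.06]
  [ -0.04    0.99   -0.11   -0.10   -0.11   -0.06   -0.01]
  [ -0.08   -0.07    0.99   -0.06   -0.07   -0.04   -0.05]
  [ -0.09   -0.03   -0.05    0.98   -0.09   -0.03   -0.04]
  [ -0.04   -0.10   -0.05   -0.03    0.91   -0.05   -0.05]
  [ -0.04   -0.06   -0.10   -0.07   -0.06    0.96   -0.11]
  [ -0.01   -0.08   -0.06   -0.06   -0.08   -0.08    0.99]
Leontief inverse L = M⁻¹:
  [  1.0693    0.1248    0.0557    0.1146    0.1110    0.0376    0.0833]
  [  0.0805    1.0582    0.1466    0.1380    0.1682    0.0901    0.0471]
  [  0.1097    0.1097    1.0472    0.0976    0.1220    0.0676    0.0783]
  [  0.1171    0.0708    0.0800    1.0543    0.1362    0.0546    0.0674]
  [  0.0725    0.1427    0.0921    0.0720    1.1476    0.0822    0.0805]
  [  0.0790    0.1104    0.1436    0.1161    0.1248    1.0775    0.1439]
  [  0.0433    0.1182    0.0998    0.0973    0.1332    0.1088    1.0417]
Total output x = L · d:
  x_0 = 1.0693·69 + 0.1248·30 + 0.0557·46 + 0.1146·36 + 0.1110·25 + 0.0376·32 + 0.0833·75 = 94.4420
  x_1 = 0.0805·69 + 1.0582·30 + 0.1466·46 + 0.1380·36 + 0.1682·25 + 0.0901·32 + 0.0471·75 = 59.6312
  x_2 = 0.1097·69 + 0.1097·30 + 1.0472·46 + 0.0976·36 + 0.1220·25 + 0.0676·32 + 0.0783·75 = 73.6272
  x_3 = 0.1171·69 + 0.0708·30 + 0.0800·46 + 1.0543·36 + 0.1362·25 + 0.0546·32 + 0.0674·75 = 62.0441
  x_4 = 0.0725·69 + 0.1427·30 + 0.0921·46 + 0.0720·36 + 1.1476·25 + 0.0822·32 + 0.0805·75 = 53.4710
  x_5 = 0.0790·69 + 0.1104·30 + 0.1436·46 + 0.1161·36 + 0.1248·25 + 1.0775·32 + 0.1439·75 = 67.9392
  x_6 = 0.0433·69 + 0.1182·30 + 0.0998·46 + 0.0973·36 + 0.1332·25 + 0.1088·32 + 1.0417·75 = 99.5636

62.0441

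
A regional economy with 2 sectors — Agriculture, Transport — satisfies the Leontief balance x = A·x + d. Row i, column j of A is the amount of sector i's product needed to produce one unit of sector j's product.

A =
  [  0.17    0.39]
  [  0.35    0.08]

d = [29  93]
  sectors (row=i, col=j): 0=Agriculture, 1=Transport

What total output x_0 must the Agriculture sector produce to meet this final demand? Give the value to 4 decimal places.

Form M = I − A:
  [  0.83   -0.39]
  [ -0.35    0.92]
Leontief inverse L = M⁻¹:
  [  1.4671    0.6219]
  [  0.5581    1.3236]
Total output x = L · d:
  x_0 = 1.4671·29 + 0.6219·93 = 100.3827
  x_1 = 0.5581·29 + 1.3236·93 = 139.2760

100.3827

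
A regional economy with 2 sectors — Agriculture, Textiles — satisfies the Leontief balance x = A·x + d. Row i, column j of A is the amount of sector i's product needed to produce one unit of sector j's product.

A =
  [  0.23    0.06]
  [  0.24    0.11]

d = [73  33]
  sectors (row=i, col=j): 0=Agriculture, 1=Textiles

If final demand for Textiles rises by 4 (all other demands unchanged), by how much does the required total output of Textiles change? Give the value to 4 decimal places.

4.5908

Form M = I − A:
  [  0.77   -0.06]
  [ -0.24    0.89]
Leontief inverse L = M⁻¹:
  [  1.3266    0.0894]
  [  0.3577    1.1477]
Total output x = L · d:
  x_0 = 1.3266·73 + 0.0894·33 = 99.7913
  x_1 = 0.3577·73 + 1.1477·33 = 63.9887
Δx_1 = L[1,1] · Δd_1 = 1.1477 · 4 = 4.5908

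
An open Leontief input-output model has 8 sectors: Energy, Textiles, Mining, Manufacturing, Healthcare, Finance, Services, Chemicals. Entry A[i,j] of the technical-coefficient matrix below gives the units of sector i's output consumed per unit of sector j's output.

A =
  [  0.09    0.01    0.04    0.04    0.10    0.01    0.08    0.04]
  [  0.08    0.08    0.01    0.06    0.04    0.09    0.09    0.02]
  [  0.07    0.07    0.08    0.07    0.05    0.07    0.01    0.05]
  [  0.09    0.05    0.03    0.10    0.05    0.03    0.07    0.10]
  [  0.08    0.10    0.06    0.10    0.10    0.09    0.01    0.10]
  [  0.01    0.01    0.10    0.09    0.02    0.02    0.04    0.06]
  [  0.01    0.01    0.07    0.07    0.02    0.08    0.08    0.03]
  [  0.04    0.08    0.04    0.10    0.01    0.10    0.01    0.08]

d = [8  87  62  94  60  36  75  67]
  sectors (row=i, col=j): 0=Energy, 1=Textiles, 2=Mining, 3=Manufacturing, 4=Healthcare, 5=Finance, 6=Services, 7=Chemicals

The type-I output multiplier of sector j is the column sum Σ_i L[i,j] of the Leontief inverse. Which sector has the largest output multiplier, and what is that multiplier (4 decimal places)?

Manufacturing (2.1774)

Form M = I − A:
  [  0.91   -0.01   -0.04   -0.04   -0.10   -0.01   -0.08   -0.04]
  [ -0.08    0.92   -0.01   -0.06   -0.04   -0.09   -0.09   -0.02]
  [ -0.07   -0.07    0.92   -0.07   -0.05   -0.07   -0.01   -0.05]
  [ -0.09   -0.05   -0.03    0.90   -0.05   -0.03   -0.07   -0.10]
  [ -0.08   -0.10   -0.06   -0.10    0.90   -0.09   -0.01   -0.10]
  [ -0.01   -0.01   -0.10   -0.09   -0.02    0.98   -0.04   -0.06]
  [ -0.01   -0.01   -0.07   -0.07   -0.02   -0.08    0.92   -0.03]
  [ -0.04   -0.08   -0.04   -0.10   -0.01   -0.10   -0.01    0.92]
Leontief inverse L = M⁻¹:
  [  1.1380    0.0493    0.0817    0.1009    0.1436    0.0569    0.1173    0.0891]
  [  0.1281    1.1172    0.0555    0.1256    0.0808    0.1374    0.1382    0.0688]
  [  0.1253    0.1158    1.1259    0.1390    0.0943    0.1201    0.0524    0.1041]
  [  0.1489    0.0983    0.0778    1.1770    0.0970    0.0872    0.1196    0.1609]
  [  0.1558    0.1657    0.1211    0.1975    1.1606    0.1617    0.0677    0.1773]
  [  0.0499    0.0453    0.1355    0.1440    0.0493    1.0598    0.0689    0.1029]
  [  0.0453    0.0405    0.1102    0.1249    0.0480    0.1184    1.1120    0.0716]
  [  0.0899    0.1222    0.0830    0.1684    0.0464    0.1474    0.0527    1.1327]
Total output x = L · d:
  x_0 = 1.1380·8 + 0.0493·87 + 0.0817·62 + 0.1009·94 + 0.1436·60 + 0.0569·36 + 0.1173·75 + 0.0891·67 = 53.3802
  x_1 = 0.1281·8 + 1.1172·87 + 0.0555·62 + 0.1256·94 + 0.0808·60 + 0.1374·36 + 0.1382·75 + 0.0688·67 = 138.2364
  x_2 = 0.1253·8 + 0.1158·87 + 1.1259·62 + 0.1390·94 + 0.0943·60 + 0.1201·36 + 0.0524·75 + 0.1041·67 = 114.8341
  x_3 = 0.1489·8 + 0.0983·87 + 0.0778·62 + 1.1770·94 + 0.0970·60 + 0.0872·36 + 0.1196·75 + 0.1609·67 = 153.9159
  x_4 = 0.1558·8 + 0.1657·87 + 0.1211·62 + 0.1975·94 + 1.1606·60 + 0.1617·36 + 0.0677·75 + 0.1773·67 = 134.1454
  x_5 = 0.0499·8 + 0.0453·87 + 0.1355·62 + 0.1440·94 + 0.0493·60 + 1.0598·36 + 0.0689·75 + 0.1029·67 = 79.4518
  x_6 = 0.0453·8 + 0.0405·87 + 0.1102·62 + 0.1249·94 + 0.0480·60 + 0.1184·36 + 1.1120·75 + 0.0716·67 = 117.7996
  x_7 = 0.0899·8 + 0.1222·87 + 0.0830·62 + 0.1684·94 + 0.0464·60 + 0.1474·36 + 0.0527·75 + 1.1327·67 = 120.2649
Output multipliers (column sums of L):
  Energy: 1.8810
  Textiles: 1.7541
  Mining: 1.7908
  Manufacturing: 2.1774
  Healthcare: 1.7201
  Finance: 1.8890
  Services: 1.7288
  Chemicals: 1.9074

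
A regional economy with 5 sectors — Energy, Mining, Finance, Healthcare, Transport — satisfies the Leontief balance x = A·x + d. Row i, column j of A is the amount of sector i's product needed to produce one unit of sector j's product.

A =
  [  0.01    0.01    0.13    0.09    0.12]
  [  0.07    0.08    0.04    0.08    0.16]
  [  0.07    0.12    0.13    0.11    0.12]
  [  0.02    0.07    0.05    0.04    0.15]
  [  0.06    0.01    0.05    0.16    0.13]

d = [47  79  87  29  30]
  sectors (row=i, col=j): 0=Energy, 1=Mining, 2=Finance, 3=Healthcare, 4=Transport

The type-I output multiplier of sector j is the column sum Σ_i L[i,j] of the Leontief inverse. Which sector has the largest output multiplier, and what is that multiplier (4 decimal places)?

Form M = I − A:
  [  0.99   -0.01   -0.13   -0.09   -0.12]
  [ -0.07    0.92   -0.04   -0.08   -0.16]
  [ -0.07   -0.12    0.87   -0.11   -0.12]
  [ -0.02   -0.07   -0.05    0.96   -0.15]
  [ -0.06   -0.01   -0.05   -0.16    0.87]
Leontief inverse L = M⁻¹:
  [  1.0417    0.0487    0.1786    0.1562    0.2042]
  [  0.1041    1.1146    0.0906    0.1562    0.2588]
  [  0.1166    0.1762    1.2011    0.2048    0.2495]
  [  0.0492    0.0984    0.0883    1.1025    0.2271]
  [  0.0888    0.0444    0.0986    0.2271    1.2226]
Total output x = L · d:
  x_0 = 1.0417·47 + 0.0487·79 + 0.1786·87 + 0.1562·29 + 0.2042·30 = 79.0059
  x_1 = 0.1041·47 + 1.1146·79 + 0.0906·87 + 0.1562·29 + 0.2588·30 = 113.1214
  x_2 = 0.1166·47 + 0.1762·79 + 1.2011·87 + 0.2048·29 + 0.2495·30 = 137.3208
  x_3 = 0.0492·47 + 0.0984·79 + 0.0883·87 + 1.1025·29 + 0.2271·30 = 56.5556
  x_4 = 0.0888·47 + 0.0444·79 + 0.0986·87 + 0.2271·29 + 1.2226·30 = 59.5247
Output multipliers (column sums of L):
  Energy: 1.4004
  Mining: 1.4824
  Finance: 1.6572
  Healthcare: 1.8467
  Transport: 2.1622

Transport (2.1622)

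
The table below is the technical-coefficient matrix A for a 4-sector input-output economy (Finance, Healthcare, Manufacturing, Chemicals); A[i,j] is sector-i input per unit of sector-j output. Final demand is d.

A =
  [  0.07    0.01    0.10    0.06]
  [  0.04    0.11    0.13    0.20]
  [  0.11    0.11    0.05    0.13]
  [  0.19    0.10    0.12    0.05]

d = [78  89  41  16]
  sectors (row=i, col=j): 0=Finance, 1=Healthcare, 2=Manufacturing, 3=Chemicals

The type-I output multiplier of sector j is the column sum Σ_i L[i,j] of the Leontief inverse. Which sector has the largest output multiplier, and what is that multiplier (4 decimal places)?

Chemicals (1.7100)

Form M = I − A:
  [  0.93   -0.01   -0.10   -0.06]
  [ -0.04    0.89   -0.13   -0.20]
  [ -0.11   -0.11    0.95   -0.13]
  [ -0.19   -0.10   -0.12    0.95]
Leontief inverse L = M⁻¹:
  [  1.1128    0.0401    0.1349    0.0972]
  [  0.1346    1.1836    0.2123    0.2867]
  [  0.1799    0.1626    1.1189    0.1987]
  [  0.2595    0.1532    0.1907    1.1274]
Total output x = L · d:
  x_0 = 1.1128·78 + 0.0401·89 + 0.1349·41 + 0.0972·16 = 97.4531
  x_1 = 0.1346·78 + 1.1836·89 + 0.2123·41 + 0.2867·16 = 129.1308
  x_2 = 0.1799·78 + 0.1626·89 + 1.1189·41 + 0.1987·16 = 77.5666
  x_3 = 0.2595·78 + 0.1532·89 + 0.1907·41 + 1.1274·16 = 59.7233
Output multipliers (column sums of L):
  Finance: 1.6868
  Healthcare: 1.5395
  Manufacturing: 1.6569
  Chemicals: 1.7100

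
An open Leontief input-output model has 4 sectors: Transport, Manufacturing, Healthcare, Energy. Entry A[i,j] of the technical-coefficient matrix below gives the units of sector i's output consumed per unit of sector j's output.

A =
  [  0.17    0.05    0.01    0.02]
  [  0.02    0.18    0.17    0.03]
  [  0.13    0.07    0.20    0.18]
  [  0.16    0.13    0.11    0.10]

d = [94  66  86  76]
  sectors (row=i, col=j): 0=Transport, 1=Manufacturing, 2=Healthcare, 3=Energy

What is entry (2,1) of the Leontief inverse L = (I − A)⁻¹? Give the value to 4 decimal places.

L[2,1] = 0.1736

Form M = I − A:
  [  0.83   -0.05   -0.01   -0.02]
  [ -0.02    0.82   -0.17   -0.03]
  [ -0.13   -0.07    0.80   -0.18]
  [ -0.16   -0.13   -0.11    0.90]
Leontief inverse L = M⁻¹:
  [  1.2200    0.0836    0.0382    0.0375]
  [  0.0945    1.2655    0.2840    0.1011]
  [  0.2657    0.1736    1.3283    0.2774]
  [  0.2630    0.2189    0.2102    1.1663]
Total output x = L · d:
  x_0 = 1.2200·94 + 0.0836·66 + 0.0382·86 + 0.0375·76 = 126.3382
  x_1 = 0.0945·94 + 1.2655·66 + 0.2840·86 + 0.1011·76 = 124.5127
  x_2 = 0.2657·94 + 0.1736·66 + 1.3283·86 + 0.2774·76 = 171.7481
  x_3 = 0.2630·94 + 0.2189·66 + 0.2102·86 + 1.1663·76 = 145.8812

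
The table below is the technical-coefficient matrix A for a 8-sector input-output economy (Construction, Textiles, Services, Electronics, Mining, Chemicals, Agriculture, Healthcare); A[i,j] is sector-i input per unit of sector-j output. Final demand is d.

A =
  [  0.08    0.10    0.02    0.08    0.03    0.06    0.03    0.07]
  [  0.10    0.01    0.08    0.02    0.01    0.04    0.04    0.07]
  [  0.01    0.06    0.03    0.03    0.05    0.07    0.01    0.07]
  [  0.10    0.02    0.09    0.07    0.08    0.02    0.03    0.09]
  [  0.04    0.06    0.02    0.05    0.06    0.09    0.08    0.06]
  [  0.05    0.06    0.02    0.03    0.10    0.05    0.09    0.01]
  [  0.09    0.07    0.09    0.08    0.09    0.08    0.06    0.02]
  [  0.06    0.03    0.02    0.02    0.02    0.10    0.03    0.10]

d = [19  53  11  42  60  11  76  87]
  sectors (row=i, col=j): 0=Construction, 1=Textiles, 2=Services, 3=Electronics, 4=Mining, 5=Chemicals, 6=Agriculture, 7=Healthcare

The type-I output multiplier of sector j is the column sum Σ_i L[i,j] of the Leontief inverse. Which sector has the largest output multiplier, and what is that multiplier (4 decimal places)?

Form M = I − A:
  [  0.92   -0.10   -0.02   -0.08   -0.03   -0.06   -0.03   -0.07]
  [ -0.10    0.99   -0.08   -0.02   -0.01   -0.04   -0.04   -0.07]
  [ -0.01   -0.06    0.97   -0.03   -0.05   -0.07   -0.01   -0.07]
  [ -0.10   -0.02   -0.09    0.93   -0.08   -0.02   -0.03   -0.09]
  [ -0.04   -0.06   -0.02   -0.05    0.94   -0.09   -0.08   -0.06]
  [ -0.05   -0.06   -0.02   -0.03   -0.10    0.95   -0.09   -0.01]
  [ -0.09   -0.07   -0.09   -0.08   -0.09   -0.08    0.94   -0.02]
  [ -0.06   -0.03   -0.02   -0.02   -0.02   -0.10   -0.03    0.90]
Leontief inverse L = M⁻¹:
  [  1.1396    0.1406    0.0587    0.1188    0.0719    0.1102    0.0674    0.1235]
  [  0.1408    1.0475    0.1052    0.0512    0.0432    0.0832    0.0670    0.1110]
  [  0.0466    0.0869    1.0536    0.0532    0.0803    0.1073    0.0386    0.1051]
  [  0.1557    0.0674    0.1255    1.1124    0.1250    0.0786    0.0676    0.1491]
  [  0.0964    0.1028    0.0581    0.0894    1.1079    0.1431    0.1223    0.1071]
  [  0.1009    0.1009    0.0554    0.0680    0.1434    1.0987    0.1293    0.0514]
  [  0.1573    0.1253    0.1363    0.1304    0.1479    0.1440    1.1088    0.0817]
  [  0.1038    0.0654    0.0456    0.0494    0.0563    0.1443    0.0631    1.1395]
Total output x = L · d:
  x_0 = 1.1396·19 + 0.1406·53 + 0.0587·11 + 0.1188·42 + 0.0719·60 + 0.1102·11 + 0.0674·76 + 0.1235·87 = 56.1337
  x_1 = 0.1408·19 + 1.0475·53 + 0.1052·11 + 0.0512·42 + 0.0432·60 + 0.0832·11 + 0.0670·76 + 0.1110·87 = 79.7581
  x_2 = 0.0466·19 + 0.0869·53 + 1.0536·11 + 0.0532·42 + 0.0803·60 + 0.1073·11 + 0.0386·76 + 0.1051·87 = 37.3876
  x_3 = 0.1557·19 + 0.0674·53 + 0.1255·11 + 1.1124·42 + 0.1250·60 + 0.0786·11 + 0.0676·76 + 0.1491·87 = 81.1081
  x_4 = 0.0964·19 + 0.1028·53 + 0.0581·11 + 0.0894·42 + 1.1079·60 + 0.1431·11 + 0.1223·76 + 0.1071·87 = 98.3396
  x_5 = 0.1009·19 + 0.1009·53 + 0.0554·11 + 0.0680·42 + 0.1434·60 + 1.0987·11 + 0.1293·76 + 0.0514·87 = 45.7221
  x_6 = 0.1573·19 + 0.1253·53 + 0.1363·11 + 0.1304·42 + 0.1479·60 + 0.1440·11 + 1.1088·76 + 0.0817·87 = 118.4418
  x_7 = 0.1038·19 + 0.0654·53 + 0.0456·11 + 0.0494·42 + 0.0563·60 + 0.1443·11 + 0.0631·76 + 1.1395·87 = 116.9144
Output multipliers (column sums of L):
  Construction: 1.9410
  Textiles: 1.7369
  Services: 1.6383
  Electronics: 1.6728
  Mining: 1.7760
  Chemicals: 1.9094
  Agriculture: 1.6641
  Healthcare: 1.8685

Construction (1.9410)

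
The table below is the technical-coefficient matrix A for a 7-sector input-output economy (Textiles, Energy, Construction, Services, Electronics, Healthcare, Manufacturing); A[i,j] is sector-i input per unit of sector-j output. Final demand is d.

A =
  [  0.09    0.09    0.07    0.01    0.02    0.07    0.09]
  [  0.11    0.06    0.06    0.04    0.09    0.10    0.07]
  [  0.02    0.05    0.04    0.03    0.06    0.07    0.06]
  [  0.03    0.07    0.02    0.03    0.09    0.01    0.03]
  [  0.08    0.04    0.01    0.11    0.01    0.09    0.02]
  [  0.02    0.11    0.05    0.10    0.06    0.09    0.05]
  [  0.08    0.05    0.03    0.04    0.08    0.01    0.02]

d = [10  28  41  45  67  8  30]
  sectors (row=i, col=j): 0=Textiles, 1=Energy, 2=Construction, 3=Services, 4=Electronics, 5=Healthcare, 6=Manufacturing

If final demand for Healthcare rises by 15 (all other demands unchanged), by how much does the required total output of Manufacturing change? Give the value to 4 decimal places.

Form M = I − A:
  [  0.91   -0.09   -0.07   -0.01   -0.02   -0.07   -0.09]
  [ -0.11    0.94   -0.06   -0.04   -0.09   -0.10   -0.07]
  [ -0.02   -0.05    0.96   -0.03   -0.06   -0.07   -0.06]
  [ -0.03   -0.07   -0.02    0.97   -0.09   -0.01   -0.03]
  [ -0.08   -0.04   -0.01   -0.11    0.99   -0.09   -0.02]
  [ -0.02   -0.11   -0.05   -0.10   -0.06    0.91   -0.05]
  [ -0.08   -0.05   -0.03   -0.04   -0.08   -0.01    0.98]
Leontief inverse L = M⁻¹:
  [  1.1395    0.1417    0.1038    0.0457    0.0641    0.1195    0.1299]
  [  0.1665    1.1222    0.0974    0.0879    0.1382    0.1595    0.1151]
  [  0.0538    0.0871    1.0615    0.0619    0.0923    0.1061    0.0853]
  [  0.0633    0.0994    0.0379    1.0564    0.1154    0.0423    0.0521]
  [  0.1150    0.0854    0.0357    0.1397    1.0468    0.1266    0.0509]
  [  0.0690    0.1647    0.0817    0.1440    0.1107    1.1421    0.0880]
  [  0.1158    0.0842    0.0512    0.0661    0.1064    0.0449    1.0467]
Total output x = L · d:
  x_0 = 1.1395·10 + 0.1417·28 + 0.1038·41 + 0.0457·45 + 0.0641·67 + 0.1195·8 + 0.1299·30 = 30.8249
  x_1 = 0.1665·10 + 1.1222·28 + 0.0974·41 + 0.0879·45 + 0.1382·67 + 0.1595·8 + 0.1151·30 = 55.0244
  x_2 = 0.0538·10 + 0.0871·28 + 1.0615·41 + 0.0619·45 + 0.0923·67 + 0.1061·8 + 0.0853·30 = 58.8772
  x_3 = 0.0633·10 + 0.0994·28 + 0.0379·41 + 1.0564·45 + 0.1154·67 + 0.0423·8 + 0.0521·30 = 62.1433
  x_4 = 0.1150·10 + 0.0854·28 + 0.0357·41 + 0.1397·45 + 1.0468·67 + 0.1266·8 + 0.0509·30 = 83.9704
  x_5 = 0.0690·10 + 0.1647·28 + 0.0817·41 + 0.1440·45 + 0.1107·67 + 1.1421·8 + 0.0880·30 = 34.3292
  x_6 = 0.1158·10 + 0.0842·28 + 0.0512·41 + 0.0661·45 + 0.1064·67 + 0.0449·8 + 1.0467·30 = 47.4798
Δx_6 = L[6,5] · Δd_5 = 0.0449 · 15 = 0.6728

0.6728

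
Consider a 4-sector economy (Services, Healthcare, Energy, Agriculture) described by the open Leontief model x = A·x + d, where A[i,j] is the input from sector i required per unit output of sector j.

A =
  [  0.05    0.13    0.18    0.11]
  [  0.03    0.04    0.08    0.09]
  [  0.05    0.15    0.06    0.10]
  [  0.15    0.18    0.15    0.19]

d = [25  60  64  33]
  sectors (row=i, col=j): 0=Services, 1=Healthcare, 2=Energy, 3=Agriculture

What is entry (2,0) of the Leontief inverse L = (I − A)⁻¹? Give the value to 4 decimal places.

Form M = I − A:
  [  0.95   -0.13   -0.18   -0.11]
  [ -0.03    0.96   -0.08   -0.09]
  [ -0.05   -0.15    0.94   -0.10]
  [ -0.15   -0.18   -0.15    0.81]
Leontief inverse L = M⁻¹:
  [  1.1068    0.2304    0.2648    0.2086]
  [  0.0647    1.0981    0.1293    0.1468]
  [  0.0944    0.2224    1.1291    0.1769]
  [  0.2368    0.3279    0.2869    1.3386]
Total output x = L · d:
  x_0 = 1.1068·25 + 0.2304·60 + 0.2648·64 + 0.2086·33 = 65.3243
  x_1 = 0.0647·25 + 1.0981·60 + 0.1293·64 + 0.1468·33 = 80.6196
  x_2 = 0.0944·25 + 0.2224·60 + 1.1291·64 + 0.1769·33 = 93.7995
  x_3 = 0.2368·25 + 0.3279·60 + 0.2869·64 + 1.3386·33 = 88.1236

L[2,0] = 0.0944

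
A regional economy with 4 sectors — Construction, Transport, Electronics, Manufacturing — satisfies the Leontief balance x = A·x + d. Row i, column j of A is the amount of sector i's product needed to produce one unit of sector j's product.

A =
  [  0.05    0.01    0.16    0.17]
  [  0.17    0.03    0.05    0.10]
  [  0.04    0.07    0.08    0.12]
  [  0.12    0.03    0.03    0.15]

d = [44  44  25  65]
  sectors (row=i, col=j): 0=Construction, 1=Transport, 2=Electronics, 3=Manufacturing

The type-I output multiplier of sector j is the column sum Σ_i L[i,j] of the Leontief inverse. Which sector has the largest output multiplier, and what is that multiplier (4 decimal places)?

Form M = I − A:
  [  0.95   -0.01   -0.16   -0.17]
  [ -0.17    0.97   -0.05   -0.10]
  [ -0.04   -0.07    0.92   -0.12]
  [ -0.12   -0.03   -0.03    0.85]
Leontief inverse L = M⁻¹:
  [  1.0990    0.0336    0.2012    0.2522]
  [  0.2141    1.0459    0.0999    0.1800]
  [  0.0857    0.0869    1.1126    0.1844]
  [  0.1657    0.0447    0.0712    1.2249]
Total output x = L · d:
  x_0 = 1.0990·44 + 0.0336·44 + 0.2012·25 + 0.2522·65 = 71.2548
  x_1 = 0.2141·44 + 1.0459·44 + 0.0999·25 + 0.1800·65 = 69.6383
  x_2 = 0.0857·44 + 0.0869·44 + 1.1126·25 + 0.1844·65 = 47.3958
  x_3 = 0.1657·44 + 0.0447·44 + 0.0712·25 + 1.2249·65 = 90.6607
Output multipliers (column sums of L):
  Construction: 1.5645
  Transport: 1.2112
  Electronics: 1.4849
  Manufacturing: 1.8415

Manufacturing (1.8415)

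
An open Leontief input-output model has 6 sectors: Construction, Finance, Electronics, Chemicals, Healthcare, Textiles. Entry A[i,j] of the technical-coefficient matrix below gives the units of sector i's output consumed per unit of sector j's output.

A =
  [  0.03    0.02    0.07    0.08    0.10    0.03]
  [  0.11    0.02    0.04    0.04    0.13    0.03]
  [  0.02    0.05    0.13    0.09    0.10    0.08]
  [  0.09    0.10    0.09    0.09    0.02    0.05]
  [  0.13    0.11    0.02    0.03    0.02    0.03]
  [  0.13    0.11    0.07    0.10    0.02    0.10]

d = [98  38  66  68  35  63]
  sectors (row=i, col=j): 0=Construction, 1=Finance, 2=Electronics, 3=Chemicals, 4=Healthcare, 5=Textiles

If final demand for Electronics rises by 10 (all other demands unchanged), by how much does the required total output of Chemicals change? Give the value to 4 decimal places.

1.4587

Form M = I − A:
  [  0.97   -0.02   -0.07   -0.08   -0.10   -0.03]
  [ -0.11    0.98   -0.04   -0.04   -0.13   -0.03]
  [ -0.02   -0.05    0.87   -0.09   -0.10   -0.08]
  [ -0.09   -0.10   -0.09    0.91   -0.02   -0.05]
  [ -0.13   -0.11   -0.02   -0.03    0.98   -0.03]
  [ -0.13   -0.11   -0.07   -0.10   -0.02    0.90]
Leontief inverse L = M⁻¹:
  [  1.0768    0.0612    0.1095    0.1190    0.1328    0.0587]
  [  0.1596    1.0612    0.0784    0.0803    0.1679    0.0577]
  [  0.0877    0.1087    1.1905    0.1490    0.1505    0.1257]
  [  0.1476    0.1456    0.1459    1.1449    0.0744    0.0888]
  [  0.1733    0.1390    0.0562    0.0680    1.0648    0.0547]
  [  0.2021    0.1663    0.1355    0.1673    0.0833    1.1475]
Total output x = L · d:
  x_0 = 1.0768·98 + 0.0612·38 + 0.1095·66 + 0.1190·68 + 0.1328·35 + 0.0587·63 = 131.5265
  x_1 = 0.1596·98 + 1.0612·38 + 0.0784·66 + 0.0803·68 + 0.1679·35 + 0.0577·63 = 76.1222
  x_2 = 0.0877·98 + 0.1087·38 + 1.1905·66 + 0.1490·68 + 0.1505·35 + 0.1257·63 = 114.6112
  x_3 = 0.1476·98 + 0.1456·38 + 0.1459·66 + 1.1449·68 + 0.0744·35 + 0.0888·63 = 115.6853
  x_4 = 0.1733·98 + 0.1390·38 + 0.0562·66 + 0.0680·68 + 1.0648·35 + 0.0547·63 = 71.3105
  x_5 = 0.2021·98 + 0.1663·38 + 0.1355·66 + 0.1673·68 + 0.0833·35 + 1.1475·63 = 121.6549
Δx_3 = L[3,2] · Δd_2 = 0.1459 · 10 = 1.4587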